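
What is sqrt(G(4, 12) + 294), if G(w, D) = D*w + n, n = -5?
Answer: sqrt(337) ≈ 18.358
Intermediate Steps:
G(w, D) = -5 + D*w (G(w, D) = D*w - 5 = -5 + D*w)
sqrt(G(4, 12) + 294) = sqrt((-5 + 12*4) + 294) = sqrt((-5 + 48) + 294) = sqrt(43 + 294) = sqrt(337)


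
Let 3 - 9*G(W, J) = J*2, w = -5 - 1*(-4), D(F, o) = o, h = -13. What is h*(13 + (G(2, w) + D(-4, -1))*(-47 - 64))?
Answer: -2431/3 ≈ -810.33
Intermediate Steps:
w = -1 (w = -5 + 4 = -1)
G(W, J) = ⅓ - 2*J/9 (G(W, J) = ⅓ - J*2/9 = ⅓ - 2*J/9)
h*(13 + (G(2, w) + D(-4, -1))*(-47 - 64)) = -13*(13 + ((⅓ - 2/9*(-1)) - 1)*(-47 - 64)) = -13*(13 + ((⅓ + 2/9) - 1)*(-111)) = -13*(13 + (5/9 - 1)*(-111)) = -13*(13 - 4/9*(-111)) = -13*(13 + 148/3) = -13*187/3 = -2431/3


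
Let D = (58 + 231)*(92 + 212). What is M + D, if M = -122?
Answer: 87734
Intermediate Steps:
D = 87856 (D = 289*304 = 87856)
M + D = -122 + 87856 = 87734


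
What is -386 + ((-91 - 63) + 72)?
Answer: -468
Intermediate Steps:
-386 + ((-91 - 63) + 72) = -386 + (-154 + 72) = -386 - 82 = -468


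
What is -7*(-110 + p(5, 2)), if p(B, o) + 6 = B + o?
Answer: 763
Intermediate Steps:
p(B, o) = -6 + B + o (p(B, o) = -6 + (B + o) = -6 + B + o)
-7*(-110 + p(5, 2)) = -7*(-110 + (-6 + 5 + 2)) = -7*(-110 + 1) = -7*(-109) = 763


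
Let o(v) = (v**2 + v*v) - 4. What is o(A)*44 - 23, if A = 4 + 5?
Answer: 6929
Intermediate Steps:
A = 9
o(v) = -4 + 2*v**2 (o(v) = (v**2 + v**2) - 4 = 2*v**2 - 4 = -4 + 2*v**2)
o(A)*44 - 23 = (-4 + 2*9**2)*44 - 23 = (-4 + 2*81)*44 - 23 = (-4 + 162)*44 - 23 = 158*44 - 23 = 6952 - 23 = 6929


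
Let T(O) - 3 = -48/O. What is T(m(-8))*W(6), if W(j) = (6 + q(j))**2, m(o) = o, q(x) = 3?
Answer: 729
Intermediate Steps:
T(O) = 3 - 48/O
W(j) = 81 (W(j) = (6 + 3)**2 = 9**2 = 81)
T(m(-8))*W(6) = (3 - 48/(-8))*81 = (3 - 48*(-1/8))*81 = (3 + 6)*81 = 9*81 = 729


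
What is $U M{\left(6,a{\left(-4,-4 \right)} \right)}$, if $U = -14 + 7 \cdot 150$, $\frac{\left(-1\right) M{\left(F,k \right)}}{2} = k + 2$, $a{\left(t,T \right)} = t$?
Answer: $4144$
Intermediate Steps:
$M{\left(F,k \right)} = -4 - 2 k$ ($M{\left(F,k \right)} = - 2 \left(k + 2\right) = - 2 \left(2 + k\right) = -4 - 2 k$)
$U = 1036$ ($U = -14 + 1050 = 1036$)
$U M{\left(6,a{\left(-4,-4 \right)} \right)} = 1036 \left(-4 - -8\right) = 1036 \left(-4 + 8\right) = 1036 \cdot 4 = 4144$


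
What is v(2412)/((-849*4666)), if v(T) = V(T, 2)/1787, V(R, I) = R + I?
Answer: -1207/3539541279 ≈ -3.4100e-7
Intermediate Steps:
V(R, I) = I + R
v(T) = 2/1787 + T/1787 (v(T) = (2 + T)/1787 = (2 + T)*(1/1787) = 2/1787 + T/1787)
v(2412)/((-849*4666)) = (2/1787 + (1/1787)*2412)/((-849*4666)) = (2/1787 + 2412/1787)/(-3961434) = (2414/1787)*(-1/3961434) = -1207/3539541279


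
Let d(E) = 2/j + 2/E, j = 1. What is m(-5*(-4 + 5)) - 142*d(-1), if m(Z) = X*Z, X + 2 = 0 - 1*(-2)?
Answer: 0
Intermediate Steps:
X = 0 (X = -2 + (0 - 1*(-2)) = -2 + (0 + 2) = -2 + 2 = 0)
d(E) = 2 + 2/E (d(E) = 2/1 + 2/E = 2*1 + 2/E = 2 + 2/E)
m(Z) = 0 (m(Z) = 0*Z = 0)
m(-5*(-4 + 5)) - 142*d(-1) = 0 - 142*(2 + 2/(-1)) = 0 - 142*(2 + 2*(-1)) = 0 - 142*(2 - 2) = 0 - 142*0 = 0 + 0 = 0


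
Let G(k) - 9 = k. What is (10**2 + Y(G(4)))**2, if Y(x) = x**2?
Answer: 72361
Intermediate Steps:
G(k) = 9 + k
(10**2 + Y(G(4)))**2 = (10**2 + (9 + 4)**2)**2 = (100 + 13**2)**2 = (100 + 169)**2 = 269**2 = 72361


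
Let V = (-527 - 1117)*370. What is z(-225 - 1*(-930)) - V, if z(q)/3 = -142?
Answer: 607854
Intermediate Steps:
z(q) = -426 (z(q) = 3*(-142) = -426)
V = -608280 (V = -1644*370 = -608280)
z(-225 - 1*(-930)) - V = -426 - 1*(-608280) = -426 + 608280 = 607854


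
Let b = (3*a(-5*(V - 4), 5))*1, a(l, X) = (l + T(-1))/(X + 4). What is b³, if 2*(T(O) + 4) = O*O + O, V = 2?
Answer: 8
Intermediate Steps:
T(O) = -4 + O/2 + O²/2 (T(O) = -4 + (O*O + O)/2 = -4 + (O² + O)/2 = -4 + (O + O²)/2 = -4 + (O/2 + O²/2) = -4 + O/2 + O²/2)
a(l, X) = (-4 + l)/(4 + X) (a(l, X) = (l + (-4 + (½)*(-1) + (½)*(-1)²))/(X + 4) = (l + (-4 - ½ + (½)*1))/(4 + X) = (l + (-4 - ½ + ½))/(4 + X) = (l - 4)/(4 + X) = (-4 + l)/(4 + X))
b = 2 (b = (3*((-4 - 5*(2 - 4))/(4 + 5)))*1 = (3*((-4 - 5*(-2))/9))*1 = (3*((-4 + 10)/9))*1 = (3*((⅑)*6))*1 = (3*(⅔))*1 = 2*1 = 2)
b³ = 2³ = 8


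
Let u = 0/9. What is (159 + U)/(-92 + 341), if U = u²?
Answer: 53/83 ≈ 0.63855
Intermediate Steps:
u = 0 (u = 0*(⅑) = 0)
U = 0 (U = 0² = 0)
(159 + U)/(-92 + 341) = (159 + 0)/(-92 + 341) = 159/249 = 159*(1/249) = 53/83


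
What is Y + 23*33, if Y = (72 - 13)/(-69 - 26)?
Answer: 72046/95 ≈ 758.38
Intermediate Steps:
Y = -59/95 (Y = 59/(-95) = 59*(-1/95) = -59/95 ≈ -0.62105)
Y + 23*33 = -59/95 + 23*33 = -59/95 + 759 = 72046/95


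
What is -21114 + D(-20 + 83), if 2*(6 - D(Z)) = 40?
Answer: -21128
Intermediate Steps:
D(Z) = -14 (D(Z) = 6 - ½*40 = 6 - 20 = -14)
-21114 + D(-20 + 83) = -21114 - 14 = -21128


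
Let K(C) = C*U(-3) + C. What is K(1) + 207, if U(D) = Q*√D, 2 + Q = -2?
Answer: 208 - 4*I*√3 ≈ 208.0 - 6.9282*I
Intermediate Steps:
Q = -4 (Q = -2 - 2 = -4)
U(D) = -4*√D
K(C) = C - 4*I*C*√3 (K(C) = C*(-4*I*√3) + C = -4*I*C*√3 + C = C - 4*I*C*√3)
K(1) + 207 = 1*(1 - 4*I*√3) + 207 = (1 - 4*I*√3) + 207 = 208 - 4*I*√3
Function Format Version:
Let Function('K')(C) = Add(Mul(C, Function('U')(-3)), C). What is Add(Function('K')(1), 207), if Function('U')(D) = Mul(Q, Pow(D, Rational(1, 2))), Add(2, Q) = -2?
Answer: Add(208, Mul(-4, I, Pow(3, Rational(1, 2)))) ≈ Add(208.00, Mul(-6.9282, I))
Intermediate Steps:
Q = -4 (Q = Add(-2, -2) = -4)
Function('U')(D) = Mul(-4, Pow(D, Rational(1, 2)))
Function('K')(C) = Add(C, Mul(-4, I, C, Pow(3, Rational(1, 2)))) (Function('K')(C) = Add(Mul(C, Mul(-4, Pow(-3, Rational(1, 2)))), C) = Add(Mul(C, Mul(-4, Mul(I, Pow(3, Rational(1, 2))))), C) = Add(Mul(C, Mul(-4, I, Pow(3, Rational(1, 2)))), C) = Add(Mul(-4, I, C, Pow(3, Rational(1, 2))), C) = Add(C, Mul(-4, I, C, Pow(3, Rational(1, 2)))))
Add(Function('K')(1), 207) = Add(Mul(1, Add(1, Mul(-4, I, Pow(3, Rational(1, 2))))), 207) = Add(Add(1, Mul(-4, I, Pow(3, Rational(1, 2)))), 207) = Add(208, Mul(-4, I, Pow(3, Rational(1, 2))))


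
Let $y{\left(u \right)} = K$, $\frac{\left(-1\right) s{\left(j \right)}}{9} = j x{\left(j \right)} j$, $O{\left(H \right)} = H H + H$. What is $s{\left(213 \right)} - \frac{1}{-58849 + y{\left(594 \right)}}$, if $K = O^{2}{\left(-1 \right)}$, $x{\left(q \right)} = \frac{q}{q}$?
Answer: $- \frac{24029282528}{58849} \approx -4.0832 \cdot 10^{5}$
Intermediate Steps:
$x{\left(q \right)} = 1$
$O{\left(H \right)} = H + H^{2}$ ($O{\left(H \right)} = H^{2} + H = H + H^{2}$)
$s{\left(j \right)} = - 9 j^{2}$ ($s{\left(j \right)} = - 9 j 1 j = - 9 j j = - 9 j^{2}$)
$K = 0$ ($K = \left(- (1 - 1)\right)^{2} = \left(\left(-1\right) 0\right)^{2} = 0^{2} = 0$)
$y{\left(u \right)} = 0$
$s{\left(213 \right)} - \frac{1}{-58849 + y{\left(594 \right)}} = - 9 \cdot 213^{2} - \frac{1}{-58849 + 0} = \left(-9\right) 45369 - \frac{1}{-58849} = -408321 - - \frac{1}{58849} = -408321 + \frac{1}{58849} = - \frac{24029282528}{58849}$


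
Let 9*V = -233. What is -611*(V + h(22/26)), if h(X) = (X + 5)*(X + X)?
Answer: 1143463/117 ≈ 9773.2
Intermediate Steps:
V = -233/9 (V = (⅑)*(-233) = -233/9 ≈ -25.889)
h(X) = 2*X*(5 + X) (h(X) = (5 + X)*(2*X) = 2*X*(5 + X))
-611*(V + h(22/26)) = -611*(-233/9 + 2*(22/26)*(5 + 22/26)) = -611*(-233/9 + 2*(22*(1/26))*(5 + 22*(1/26))) = -611*(-233/9 + 2*(11/13)*(5 + 11/13)) = -611*(-233/9 + 2*(11/13)*(76/13)) = -611*(-233/9 + 1672/169) = -611*(-24329/1521) = 1143463/117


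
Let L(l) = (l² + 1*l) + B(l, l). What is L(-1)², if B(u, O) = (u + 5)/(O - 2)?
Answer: 16/9 ≈ 1.7778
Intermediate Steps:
B(u, O) = (5 + u)/(-2 + O)
L(l) = l + l² + (5 + l)/(-2 + l) (L(l) = (l² + 1*l) + (5 + l)/(-2 + l) = (l² + l) + (5 + l)/(-2 + l) = (l + l²) + (5 + l)/(-2 + l) = l + l² + (5 + l)/(-2 + l))
L(-1)² = ((5 + (-1)³ - 1*(-1) - 1*(-1)²)/(-2 - 1))² = ((5 - 1 + 1 - 1*1)/(-3))² = (-(5 - 1 + 1 - 1)/3)² = (-⅓*4)² = (-4/3)² = 16/9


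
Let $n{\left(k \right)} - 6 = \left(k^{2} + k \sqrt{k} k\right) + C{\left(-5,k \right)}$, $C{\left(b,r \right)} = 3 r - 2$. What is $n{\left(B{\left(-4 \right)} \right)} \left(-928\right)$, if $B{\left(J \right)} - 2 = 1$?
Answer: $-20416 - 8352 \sqrt{3} \approx -34882.0$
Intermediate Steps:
$B{\left(J \right)} = 3$ ($B{\left(J \right)} = 2 + 1 = 3$)
$C{\left(b,r \right)} = -2 + 3 r$
$n{\left(k \right)} = 4 + k^{2} + k^{\frac{5}{2}} + 3 k$ ($n{\left(k \right)} = 6 + \left(\left(k^{2} + k \sqrt{k} k\right) + \left(-2 + 3 k\right)\right) = 6 + \left(\left(k^{2} + k^{\frac{3}{2}} k\right) + \left(-2 + 3 k\right)\right) = 6 + \left(\left(k^{2} + k^{\frac{5}{2}}\right) + \left(-2 + 3 k\right)\right) = 6 + \left(-2 + k^{2} + k^{\frac{5}{2}} + 3 k\right) = 4 + k^{2} + k^{\frac{5}{2}} + 3 k$)
$n{\left(B{\left(-4 \right)} \right)} \left(-928\right) = \left(4 + 3^{2} + 3^{\frac{5}{2}} + 3 \cdot 3\right) \left(-928\right) = \left(4 + 9 + 9 \sqrt{3} + 9\right) \left(-928\right) = \left(22 + 9 \sqrt{3}\right) \left(-928\right) = -20416 - 8352 \sqrt{3}$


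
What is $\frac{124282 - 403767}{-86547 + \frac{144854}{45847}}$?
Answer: $\frac{2562709759}{793555091} \approx 3.2294$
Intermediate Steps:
$\frac{124282 - 403767}{-86547 + \frac{144854}{45847}} = - \frac{279485}{-86547 + 144854 \cdot \frac{1}{45847}} = - \frac{279485}{-86547 + \frac{144854}{45847}} = - \frac{279485}{- \frac{3967775455}{45847}} = \left(-279485\right) \left(- \frac{45847}{3967775455}\right) = \frac{2562709759}{793555091}$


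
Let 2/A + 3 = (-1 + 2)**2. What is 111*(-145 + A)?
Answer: -16206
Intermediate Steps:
A = -1 (A = 2/(-3 + (-1 + 2)**2) = 2/(-3 + 1**2) = 2/(-3 + 1) = 2/(-2) = 2*(-1/2) = -1)
111*(-145 + A) = 111*(-145 - 1) = 111*(-146) = -16206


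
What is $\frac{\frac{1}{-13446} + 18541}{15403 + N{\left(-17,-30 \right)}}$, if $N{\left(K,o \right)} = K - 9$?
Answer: $\frac{249302285}{206759142} \approx 1.2058$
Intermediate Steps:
$N{\left(K,o \right)} = -9 + K$
$\frac{\frac{1}{-13446} + 18541}{15403 + N{\left(-17,-30 \right)}} = \frac{\frac{1}{-13446} + 18541}{15403 - 26} = \frac{- \frac{1}{13446} + 18541}{15403 - 26} = \frac{249302285}{13446 \cdot 15377} = \frac{249302285}{13446} \cdot \frac{1}{15377} = \frac{249302285}{206759142}$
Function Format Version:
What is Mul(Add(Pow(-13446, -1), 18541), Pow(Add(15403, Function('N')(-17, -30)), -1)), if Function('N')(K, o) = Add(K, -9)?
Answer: Rational(249302285, 206759142) ≈ 1.2058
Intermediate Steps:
Function('N')(K, o) = Add(-9, K)
Mul(Add(Pow(-13446, -1), 18541), Pow(Add(15403, Function('N')(-17, -30)), -1)) = Mul(Add(Pow(-13446, -1), 18541), Pow(Add(15403, Add(-9, -17)), -1)) = Mul(Add(Rational(-1, 13446), 18541), Pow(Add(15403, -26), -1)) = Mul(Rational(249302285, 13446), Pow(15377, -1)) = Mul(Rational(249302285, 13446), Rational(1, 15377)) = Rational(249302285, 206759142)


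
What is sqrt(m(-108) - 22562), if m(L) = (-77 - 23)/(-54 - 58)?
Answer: I*sqrt(4421977)/14 ≈ 150.2*I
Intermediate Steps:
m(L) = 25/28 (m(L) = -100/(-112) = -100*(-1/112) = 25/28)
sqrt(m(-108) - 22562) = sqrt(25/28 - 22562) = sqrt(-631711/28) = I*sqrt(4421977)/14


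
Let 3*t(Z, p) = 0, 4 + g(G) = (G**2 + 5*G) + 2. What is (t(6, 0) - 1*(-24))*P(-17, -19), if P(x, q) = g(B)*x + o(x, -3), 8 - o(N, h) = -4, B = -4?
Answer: 2736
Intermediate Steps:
g(G) = -2 + G**2 + 5*G (g(G) = -4 + ((G**2 + 5*G) + 2) = -4 + (2 + G**2 + 5*G) = -2 + G**2 + 5*G)
t(Z, p) = 0 (t(Z, p) = (1/3)*0 = 0)
o(N, h) = 12 (o(N, h) = 8 - 1*(-4) = 8 + 4 = 12)
P(x, q) = 12 - 6*x (P(x, q) = (-2 + (-4)**2 + 5*(-4))*x + 12 = (-2 + 16 - 20)*x + 12 = -6*x + 12 = 12 - 6*x)
(t(6, 0) - 1*(-24))*P(-17, -19) = (0 - 1*(-24))*(12 - 6*(-17)) = (0 + 24)*(12 + 102) = 24*114 = 2736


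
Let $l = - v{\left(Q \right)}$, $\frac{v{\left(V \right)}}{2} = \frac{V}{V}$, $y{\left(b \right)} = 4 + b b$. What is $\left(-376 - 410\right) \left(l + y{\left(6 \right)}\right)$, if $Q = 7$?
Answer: $-29868$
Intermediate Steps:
$y{\left(b \right)} = 4 + b^{2}$
$v{\left(V \right)} = 2$ ($v{\left(V \right)} = 2 \frac{V}{V} = 2 \cdot 1 = 2$)
$l = -2$ ($l = \left(-1\right) 2 = -2$)
$\left(-376 - 410\right) \left(l + y{\left(6 \right)}\right) = \left(-376 - 410\right) \left(-2 + \left(4 + 6^{2}\right)\right) = - 786 \left(-2 + \left(4 + 36\right)\right) = - 786 \left(-2 + 40\right) = \left(-786\right) 38 = -29868$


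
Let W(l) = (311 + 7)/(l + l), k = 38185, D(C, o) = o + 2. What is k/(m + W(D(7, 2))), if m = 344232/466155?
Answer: 7911168300/8388397 ≈ 943.11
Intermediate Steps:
D(C, o) = 2 + o
m = 38248/51795 (m = 344232*(1/466155) = 38248/51795 ≈ 0.73845)
W(l) = 159/l (W(l) = 318/((2*l)) = 318*(1/(2*l)) = 159/l)
k/(m + W(D(7, 2))) = 38185/(38248/51795 + 159/(2 + 2)) = 38185/(38248/51795 + 159/4) = 38185/(8388397/207180) = 38185*(207180/8388397) = 7911168300/8388397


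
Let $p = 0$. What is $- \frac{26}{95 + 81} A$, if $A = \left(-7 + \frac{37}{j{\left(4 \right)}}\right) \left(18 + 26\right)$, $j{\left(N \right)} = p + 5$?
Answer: $- \frac{13}{5} \approx -2.6$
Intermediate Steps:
$j{\left(N \right)} = 5$ ($j{\left(N \right)} = 0 + 5 = 5$)
$A = \frac{88}{5}$ ($A = \left(-7 + \frac{37}{5}\right) \left(18 + 26\right) = \left(-7 + 37 \cdot \frac{1}{5}\right) 44 = \left(-7 + \frac{37}{5}\right) 44 = \frac{2}{5} \cdot 44 = \frac{88}{5} \approx 17.6$)
$- \frac{26}{95 + 81} A = - \frac{26}{95 + 81} \cdot \frac{88}{5} = - \frac{26}{176} \cdot \frac{88}{5} = \left(-26\right) \frac{1}{176} \cdot \frac{88}{5} = \left(- \frac{13}{88}\right) \frac{88}{5} = - \frac{13}{5}$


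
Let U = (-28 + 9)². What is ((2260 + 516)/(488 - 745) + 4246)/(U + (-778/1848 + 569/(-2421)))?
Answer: 811619351928/69055122061 ≈ 11.753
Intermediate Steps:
U = 361 (U = (-19)² = 361)
((2260 + 516)/(488 - 745) + 4246)/(U + (-778/1848 + 569/(-2421))) = ((2260 + 516)/(488 - 745) + 4246)/(361 + (-778/1848 + 569/(-2421))) = (2776/(-257) + 4246)/(361 + (-778*1/1848 + 569*(-1/2421))) = (2776*(-1/257) + 4246)/(361 + (-389/924 - 569/2421)) = (-2776/257 + 4246)/(361 - 489175/745668) = 1088446/(257*(268696973/745668)) = (1088446/257)*(745668/268696973) = 811619351928/69055122061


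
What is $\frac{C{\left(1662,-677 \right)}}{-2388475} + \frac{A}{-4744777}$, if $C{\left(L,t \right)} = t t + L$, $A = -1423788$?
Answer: $\frac{1218127326293}{11332781245075} \approx 0.10749$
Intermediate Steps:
$C{\left(L,t \right)} = L + t^{2}$ ($C{\left(L,t \right)} = t^{2} + L = L + t^{2}$)
$\frac{C{\left(1662,-677 \right)}}{-2388475} + \frac{A}{-4744777} = \frac{1662 + \left(-677\right)^{2}}{-2388475} - \frac{1423788}{-4744777} = \left(1662 + 458329\right) \left(- \frac{1}{2388475}\right) - - \frac{1423788}{4744777} = 459991 \left(- \frac{1}{2388475}\right) + \frac{1423788}{4744777} = - \frac{459991}{2388475} + \frac{1423788}{4744777} = \frac{1218127326293}{11332781245075}$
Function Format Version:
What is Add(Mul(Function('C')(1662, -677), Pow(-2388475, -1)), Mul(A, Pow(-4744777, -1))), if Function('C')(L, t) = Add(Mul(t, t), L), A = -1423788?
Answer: Rational(1218127326293, 11332781245075) ≈ 0.10749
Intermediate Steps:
Function('C')(L, t) = Add(L, Pow(t, 2)) (Function('C')(L, t) = Add(Pow(t, 2), L) = Add(L, Pow(t, 2)))
Add(Mul(Function('C')(1662, -677), Pow(-2388475, -1)), Mul(A, Pow(-4744777, -1))) = Add(Mul(Add(1662, Pow(-677, 2)), Pow(-2388475, -1)), Mul(-1423788, Pow(-4744777, -1))) = Add(Mul(Add(1662, 458329), Rational(-1, 2388475)), Mul(-1423788, Rational(-1, 4744777))) = Add(Mul(459991, Rational(-1, 2388475)), Rational(1423788, 4744777)) = Add(Rational(-459991, 2388475), Rational(1423788, 4744777)) = Rational(1218127326293, 11332781245075)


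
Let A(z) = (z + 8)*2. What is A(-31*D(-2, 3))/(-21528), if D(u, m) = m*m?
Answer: 271/10764 ≈ 0.025177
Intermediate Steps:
D(u, m) = m²
A(z) = 16 + 2*z (A(z) = (8 + z)*2 = 16 + 2*z)
A(-31*D(-2, 3))/(-21528) = (16 + 2*(-31*3²))/(-21528) = (16 + 2*(-31*9))*(-1/21528) = (16 + 2*(-279))*(-1/21528) = (16 - 558)*(-1/21528) = -542*(-1/21528) = 271/10764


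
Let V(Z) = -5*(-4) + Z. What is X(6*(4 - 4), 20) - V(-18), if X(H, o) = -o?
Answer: -22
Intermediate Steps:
V(Z) = 20 + Z
X(6*(4 - 4), 20) - V(-18) = -1*20 - (20 - 18) = -20 - 1*2 = -20 - 2 = -22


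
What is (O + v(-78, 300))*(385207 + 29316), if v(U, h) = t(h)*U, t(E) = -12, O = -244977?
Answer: -101160607443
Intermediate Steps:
v(U, h) = -12*U
(O + v(-78, 300))*(385207 + 29316) = (-244977 - 12*(-78))*(385207 + 29316) = (-244977 + 936)*414523 = -244041*414523 = -101160607443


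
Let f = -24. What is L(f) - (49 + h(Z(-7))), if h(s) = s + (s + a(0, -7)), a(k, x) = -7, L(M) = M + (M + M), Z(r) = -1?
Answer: -112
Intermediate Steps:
L(M) = 3*M (L(M) = M + 2*M = 3*M)
h(s) = -7 + 2*s (h(s) = s + (s - 7) = s + (-7 + s) = -7 + 2*s)
L(f) - (49 + h(Z(-7))) = 3*(-24) - (49 + (-7 + 2*(-1))) = -72 - (49 + (-7 - 2)) = -72 - (49 - 9) = -72 - 1*40 = -72 - 40 = -112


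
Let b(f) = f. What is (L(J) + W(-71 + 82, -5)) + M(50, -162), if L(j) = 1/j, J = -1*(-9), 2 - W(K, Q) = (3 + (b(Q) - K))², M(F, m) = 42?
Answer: -1124/9 ≈ -124.89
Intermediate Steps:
W(K, Q) = 2 - (3 + Q - K)² (W(K, Q) = 2 - (3 + (Q - K))² = 2 - (3 + Q - K)²)
J = 9
(L(J) + W(-71 + 82, -5)) + M(50, -162) = (1/9 + (2 - (3 - 5 - (-71 + 82))²)) + 42 = (⅑ + (2 - (3 - 5 - 1*11)²)) + 42 = (⅑ + (2 - (3 - 5 - 11)²)) + 42 = (⅑ + (2 - 1*(-13)²)) + 42 = (⅑ + (2 - 1*169)) + 42 = (⅑ + (2 - 169)) + 42 = (⅑ - 167) + 42 = -1502/9 + 42 = -1124/9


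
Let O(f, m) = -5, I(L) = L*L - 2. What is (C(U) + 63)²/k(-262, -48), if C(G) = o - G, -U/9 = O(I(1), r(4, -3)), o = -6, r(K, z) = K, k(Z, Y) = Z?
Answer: -72/131 ≈ -0.54962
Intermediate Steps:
I(L) = -2 + L² (I(L) = L² - 2 = -2 + L²)
U = 45 (U = -9*(-5) = 45)
C(G) = -6 - G
(C(U) + 63)²/k(-262, -48) = ((-6 - 1*45) + 63)²/(-262) = ((-6 - 45) + 63)²*(-1/262) = (-51 + 63)²*(-1/262) = 12²*(-1/262) = 144*(-1/262) = -72/131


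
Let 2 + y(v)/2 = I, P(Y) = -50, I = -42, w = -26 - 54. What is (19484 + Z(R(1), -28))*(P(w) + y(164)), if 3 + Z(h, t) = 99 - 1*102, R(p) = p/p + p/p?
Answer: -2687964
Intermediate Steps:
w = -80
y(v) = -88 (y(v) = -4 + 2*(-42) = -4 - 84 = -88)
R(p) = 2 (R(p) = 1 + 1 = 2)
Z(h, t) = -6 (Z(h, t) = -3 + (99 - 1*102) = -3 + (99 - 102) = -3 - 3 = -6)
(19484 + Z(R(1), -28))*(P(w) + y(164)) = (19484 - 6)*(-50 - 88) = 19478*(-138) = -2687964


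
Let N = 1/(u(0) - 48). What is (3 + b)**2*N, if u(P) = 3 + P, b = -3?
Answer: 0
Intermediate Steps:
N = -1/45 (N = 1/((3 + 0) - 48) = 1/(3 - 48) = 1/(-45) = -1/45 ≈ -0.022222)
(3 + b)**2*N = (3 - 3)**2*(-1/45) = 0**2*(-1/45) = 0*(-1/45) = 0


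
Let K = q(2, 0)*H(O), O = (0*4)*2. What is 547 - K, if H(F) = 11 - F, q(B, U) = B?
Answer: 525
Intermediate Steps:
O = 0 (O = 0*2 = 0)
K = 22 (K = 2*(11 - 1*0) = 2*(11 + 0) = 2*11 = 22)
547 - K = 547 - 1*22 = 547 - 22 = 525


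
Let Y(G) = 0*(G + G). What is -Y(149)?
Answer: 0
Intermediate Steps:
Y(G) = 0 (Y(G) = 0*(2*G) = 0)
-Y(149) = -1*0 = 0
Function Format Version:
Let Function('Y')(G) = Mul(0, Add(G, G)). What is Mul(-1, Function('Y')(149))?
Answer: 0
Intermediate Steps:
Function('Y')(G) = 0 (Function('Y')(G) = Mul(0, Mul(2, G)) = 0)
Mul(-1, Function('Y')(149)) = Mul(-1, 0) = 0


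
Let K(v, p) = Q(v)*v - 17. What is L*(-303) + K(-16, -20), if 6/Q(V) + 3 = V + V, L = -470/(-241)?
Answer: -5104609/8435 ≈ -605.17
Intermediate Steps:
L = 470/241 (L = -470*(-1/241) = 470/241 ≈ 1.9502)
Q(V) = 6/(-3 + 2*V) (Q(V) = 6/(-3 + (V + V)) = 6/(-3 + 2*V))
K(v, p) = -17 + 6*v/(-3 + 2*v) (K(v, p) = (6/(-3 + 2*v))*v - 17 = 6*v/(-3 + 2*v) - 17 = -17 + 6*v/(-3 + 2*v))
L*(-303) + K(-16, -20) = (470/241)*(-303) + (51 - 28*(-16))/(-3 + 2*(-16)) = -142410/241 + (51 + 448)/(-3 - 32) = -142410/241 + 499/(-35) = -142410/241 - 1/35*499 = -142410/241 - 499/35 = -5104609/8435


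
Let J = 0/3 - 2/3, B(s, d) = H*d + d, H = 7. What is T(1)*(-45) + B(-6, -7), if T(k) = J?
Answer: -26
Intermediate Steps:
B(s, d) = 8*d (B(s, d) = 7*d + d = 8*d)
J = -2/3 (J = 0*(1/3) - 2*1/3 = 0 - 2/3 = -2/3 ≈ -0.66667)
T(k) = -2/3
T(1)*(-45) + B(-6, -7) = -2/3*(-45) + 8*(-7) = 30 - 56 = -26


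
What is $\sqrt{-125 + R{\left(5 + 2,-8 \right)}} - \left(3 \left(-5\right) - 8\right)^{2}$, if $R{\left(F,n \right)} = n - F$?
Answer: $-529 + 2 i \sqrt{35} \approx -529.0 + 11.832 i$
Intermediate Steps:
$\sqrt{-125 + R{\left(5 + 2,-8 \right)}} - \left(3 \left(-5\right) - 8\right)^{2} = \sqrt{-125 - 15} - \left(3 \left(-5\right) - 8\right)^{2} = \sqrt{-125 - 15} - \left(-15 - 8\right)^{2} = \sqrt{-125 - 15} - \left(-23\right)^{2} = \sqrt{-125 - 15} - 529 = \sqrt{-140} - 529 = 2 i \sqrt{35} - 529 = -529 + 2 i \sqrt{35}$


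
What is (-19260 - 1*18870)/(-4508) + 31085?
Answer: 70084655/2254 ≈ 31093.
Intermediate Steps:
(-19260 - 1*18870)/(-4508) + 31085 = (-19260 - 18870)*(-1/4508) + 31085 = -38130*(-1/4508) + 31085 = 19065/2254 + 31085 = 70084655/2254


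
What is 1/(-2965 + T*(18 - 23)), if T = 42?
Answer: -1/3175 ≈ -0.00031496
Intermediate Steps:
1/(-2965 + T*(18 - 23)) = 1/(-2965 + 42*(18 - 23)) = 1/(-2965 + 42*(-5)) = 1/(-2965 - 210) = 1/(-3175) = -1/3175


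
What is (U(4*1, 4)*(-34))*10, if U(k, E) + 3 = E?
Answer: -340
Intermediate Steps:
U(k, E) = -3 + E
(U(4*1, 4)*(-34))*10 = ((-3 + 4)*(-34))*10 = (1*(-34))*10 = -34*10 = -340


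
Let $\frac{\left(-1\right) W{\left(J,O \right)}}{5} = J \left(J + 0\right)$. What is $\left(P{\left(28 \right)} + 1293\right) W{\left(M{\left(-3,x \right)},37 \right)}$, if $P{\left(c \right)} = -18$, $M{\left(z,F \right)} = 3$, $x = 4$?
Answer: $-57375$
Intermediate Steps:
$W{\left(J,O \right)} = - 5 J^{2}$ ($W{\left(J,O \right)} = - 5 J \left(J + 0\right) = - 5 J J = - 5 J^{2}$)
$\left(P{\left(28 \right)} + 1293\right) W{\left(M{\left(-3,x \right)},37 \right)} = \left(-18 + 1293\right) \left(- 5 \cdot 3^{2}\right) = 1275 \left(\left(-5\right) 9\right) = 1275 \left(-45\right) = -57375$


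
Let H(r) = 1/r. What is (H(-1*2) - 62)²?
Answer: 15625/4 ≈ 3906.3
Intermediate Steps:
H(r) = 1/r
(H(-1*2) - 62)² = (1/(-1*2) - 62)² = (1/(-2) - 62)² = (-½ - 62)² = (-125/2)² = 15625/4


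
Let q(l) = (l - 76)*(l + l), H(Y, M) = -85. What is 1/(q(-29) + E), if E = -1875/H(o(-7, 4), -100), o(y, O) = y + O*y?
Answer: 17/103905 ≈ 0.00016361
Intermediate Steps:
q(l) = 2*l*(-76 + l) (q(l) = (-76 + l)*(2*l) = 2*l*(-76 + l))
E = 375/17 (E = -1875/(-85) = -1875*(-1/85) = 375/17 ≈ 22.059)
1/(q(-29) + E) = 1/(2*(-29)*(-76 - 29) + 375/17) = 1/(2*(-29)*(-105) + 375/17) = 1/(6090 + 375/17) = 1/(103905/17) = 17/103905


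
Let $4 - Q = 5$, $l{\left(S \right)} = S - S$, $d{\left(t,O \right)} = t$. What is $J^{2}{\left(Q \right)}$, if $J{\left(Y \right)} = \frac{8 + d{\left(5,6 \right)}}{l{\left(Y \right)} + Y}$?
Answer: $169$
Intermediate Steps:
$l{\left(S \right)} = 0$
$Q = -1$ ($Q = 4 - 5 = -1$)
$J{\left(Y \right)} = \frac{13}{Y}$ ($J{\left(Y \right)} = \frac{8 + 5}{0 + Y} = \frac{13}{Y}$)
$J^{2}{\left(Q \right)} = \left(\frac{13}{-1}\right)^{2} = \left(13 \left(-1\right)\right)^{2} = \left(-13\right)^{2} = 169$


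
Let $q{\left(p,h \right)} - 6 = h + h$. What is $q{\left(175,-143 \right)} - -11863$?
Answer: $11583$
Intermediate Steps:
$q{\left(p,h \right)} = 6 + 2 h$ ($q{\left(p,h \right)} = 6 + \left(h + h\right) = 6 + 2 h$)
$q{\left(175,-143 \right)} - -11863 = \left(6 + 2 \left(-143\right)\right) - -11863 = \left(6 - 286\right) + 11863 = -280 + 11863 = 11583$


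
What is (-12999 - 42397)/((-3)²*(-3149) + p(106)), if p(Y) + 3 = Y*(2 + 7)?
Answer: 2518/1245 ≈ 2.0225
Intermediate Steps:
p(Y) = -3 + 9*Y (p(Y) = -3 + Y*(2 + 7) = -3 + Y*9 = -3 + 9*Y)
(-12999 - 42397)/((-3)²*(-3149) + p(106)) = (-12999 - 42397)/((-3)²*(-3149) + (-3 + 9*106)) = -55396/(9*(-3149) + (-3 + 954)) = -55396/(-28341 + 951) = -55396/(-27390) = -55396*(-1/27390) = 2518/1245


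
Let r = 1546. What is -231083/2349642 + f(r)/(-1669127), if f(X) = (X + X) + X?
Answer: -396604514137/3921850902534 ≈ -0.10113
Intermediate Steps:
f(X) = 3*X (f(X) = 2*X + X = 3*X)
-231083/2349642 + f(r)/(-1669127) = -231083/2349642 + (3*1546)/(-1669127) = -231083*1/2349642 + 4638*(-1/1669127) = -231083/2349642 - 4638/1669127 = -396604514137/3921850902534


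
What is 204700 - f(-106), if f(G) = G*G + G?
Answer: 193570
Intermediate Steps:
f(G) = G + G**2 (f(G) = G**2 + G = G + G**2)
204700 - f(-106) = 204700 - (-106)*(1 - 106) = 204700 - (-106)*(-105) = 204700 - 1*11130 = 204700 - 11130 = 193570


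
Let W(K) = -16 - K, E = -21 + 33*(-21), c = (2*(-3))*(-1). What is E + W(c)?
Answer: -736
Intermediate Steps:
c = 6 (c = -6*(-1) = 6)
E = -714 (E = -21 - 693 = -714)
E + W(c) = -714 + (-16 - 1*6) = -714 + (-16 - 6) = -714 - 22 = -736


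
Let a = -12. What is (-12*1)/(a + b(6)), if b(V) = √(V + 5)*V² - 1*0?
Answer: -1/98 - 3*√11/98 ≈ -0.11173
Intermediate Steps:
b(V) = V²*√(5 + V) (b(V) = √(5 + V)*V² + 0 = V²*√(5 + V) + 0 = V²*√(5 + V))
(-12*1)/(a + b(6)) = (-12*1)/(-12 + 6²*√(5 + 6)) = -12/(-12 + 36*√11)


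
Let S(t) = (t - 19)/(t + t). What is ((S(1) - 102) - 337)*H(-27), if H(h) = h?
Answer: 12096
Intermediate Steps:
S(t) = (-19 + t)/(2*t) (S(t) = (-19 + t)/((2*t)) = (-19 + t)*(1/(2*t)) = (-19 + t)/(2*t))
((S(1) - 102) - 337)*H(-27) = (((½)*(-19 + 1)/1 - 102) - 337)*(-27) = (((½)*1*(-18) - 102) - 337)*(-27) = ((-9 - 102) - 337)*(-27) = (-111 - 337)*(-27) = -448*(-27) = 12096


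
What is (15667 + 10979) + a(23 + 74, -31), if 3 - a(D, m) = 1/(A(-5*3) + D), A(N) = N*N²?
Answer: 87355423/3278 ≈ 26649.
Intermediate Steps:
A(N) = N³
a(D, m) = 3 - 1/(-3375 + D) (a(D, m) = 3 - 1/((-5*3)³ + D) = 3 - 1/((-15)³ + D) = 3 - 1/(-3375 + D))
(15667 + 10979) + a(23 + 74, -31) = (15667 + 10979) + (-10126 + 3*(23 + 74))/(-3375 + (23 + 74)) = 26646 + (-10126 + 3*97)/(-3375 + 97) = 26646 + (-10126 + 291)/(-3278) = 26646 - 1/3278*(-9835) = 26646 + 9835/3278 = 87355423/3278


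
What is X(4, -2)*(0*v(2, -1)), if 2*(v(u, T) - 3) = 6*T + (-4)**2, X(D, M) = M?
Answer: 0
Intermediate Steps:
v(u, T) = 11 + 3*T (v(u, T) = 3 + (6*T + (-4)**2)/2 = 3 + (6*T + 16)/2 = 3 + (16 + 6*T)/2 = 3 + (8 + 3*T) = 11 + 3*T)
X(4, -2)*(0*v(2, -1)) = -0*(11 + 3*(-1)) = -0*(11 - 3) = -0*8 = -2*0 = 0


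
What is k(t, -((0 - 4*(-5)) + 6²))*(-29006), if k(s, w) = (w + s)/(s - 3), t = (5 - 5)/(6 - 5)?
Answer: -1624336/3 ≈ -5.4145e+5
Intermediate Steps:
t = 0 (t = 0/1 = 0*1 = 0)
k(s, w) = (s + w)/(-3 + s)
k(t, -((0 - 4*(-5)) + 6²))*(-29006) = ((0 - ((0 - 4*(-5)) + 6²))/(-3 + 0))*(-29006) = ((0 - ((0 + 20) + 36))/(-3))*(-29006) = -(0 - (20 + 36))/3*(-29006) = -(0 - 1*56)/3*(-29006) = -(0 - 56)/3*(-29006) = -⅓*(-56)*(-29006) = (56/3)*(-29006) = -1624336/3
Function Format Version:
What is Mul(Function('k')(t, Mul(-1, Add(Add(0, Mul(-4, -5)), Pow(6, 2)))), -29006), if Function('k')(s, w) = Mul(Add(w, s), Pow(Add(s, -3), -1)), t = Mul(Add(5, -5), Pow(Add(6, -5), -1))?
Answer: Rational(-1624336, 3) ≈ -5.4145e+5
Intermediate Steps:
t = 0 (t = Mul(0, Pow(1, -1)) = Mul(0, 1) = 0)
Function('k')(s, w) = Mul(Pow(Add(-3, s), -1), Add(s, w)) (Function('k')(s, w) = Mul(Add(s, w), Pow(Add(-3, s), -1)) = Mul(Pow(Add(-3, s), -1), Add(s, w)))
Mul(Function('k')(t, Mul(-1, Add(Add(0, Mul(-4, -5)), Pow(6, 2)))), -29006) = Mul(Mul(Pow(Add(-3, 0), -1), Add(0, Mul(-1, Add(Add(0, Mul(-4, -5)), Pow(6, 2))))), -29006) = Mul(Mul(Pow(-3, -1), Add(0, Mul(-1, Add(Add(0, 20), 36)))), -29006) = Mul(Mul(Rational(-1, 3), Add(0, Mul(-1, Add(20, 36)))), -29006) = Mul(Mul(Rational(-1, 3), Add(0, Mul(-1, 56))), -29006) = Mul(Mul(Rational(-1, 3), Add(0, -56)), -29006) = Mul(Mul(Rational(-1, 3), -56), -29006) = Mul(Rational(56, 3), -29006) = Rational(-1624336, 3)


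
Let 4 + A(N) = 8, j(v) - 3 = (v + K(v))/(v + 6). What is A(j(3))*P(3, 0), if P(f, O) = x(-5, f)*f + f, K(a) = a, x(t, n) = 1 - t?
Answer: 84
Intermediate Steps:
P(f, O) = 7*f (P(f, O) = (1 - 1*(-5))*f + f = (1 + 5)*f + f = 6*f + f = 7*f)
j(v) = 3 + 2*v/(6 + v) (j(v) = 3 + (v + v)/(v + 6) = 3 + (2*v)/(6 + v) = 3 + 2*v/(6 + v))
A(N) = 4 (A(N) = -4 + 8 = 4)
A(j(3))*P(3, 0) = 4*(7*3) = 4*21 = 84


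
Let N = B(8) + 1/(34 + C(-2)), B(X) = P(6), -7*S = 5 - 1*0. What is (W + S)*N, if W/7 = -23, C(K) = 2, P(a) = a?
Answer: -8773/9 ≈ -974.78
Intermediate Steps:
W = -161 (W = 7*(-23) = -161)
S = -5/7 (S = -(5 - 1*0)/7 = -(5 + 0)/7 = -1/7*5 = -5/7 ≈ -0.71429)
B(X) = 6
N = 217/36 (N = 6 + 1/(34 + 2) = 6 + 1/36 = 217/36 ≈ 6.0278)
(W + S)*N = (-161 - 5/7)*(217/36) = -1132/7*217/36 = -8773/9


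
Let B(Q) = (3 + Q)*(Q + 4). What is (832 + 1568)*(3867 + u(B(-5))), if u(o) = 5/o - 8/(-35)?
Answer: 65011440/7 ≈ 9.2873e+6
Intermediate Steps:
B(Q) = (3 + Q)*(4 + Q)
u(o) = 8/35 + 5/o (u(o) = 5/o - 8*(-1/35) = 5/o + 8/35 = 8/35 + 5/o)
(832 + 1568)*(3867 + u(B(-5))) = (832 + 1568)*(3867 + (8/35 + 5/(12 + (-5)**2 + 7*(-5)))) = 2400*(3867 + (8/35 + 5/(12 + 25 - 35))) = 2400*(3867 + (8/35 + 5/2)) = 2400*(3867 + 191/70) = 2400*(270881/70) = 65011440/7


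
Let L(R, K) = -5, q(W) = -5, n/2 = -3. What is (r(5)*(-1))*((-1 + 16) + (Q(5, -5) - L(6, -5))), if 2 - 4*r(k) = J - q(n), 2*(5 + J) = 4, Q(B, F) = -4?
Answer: 0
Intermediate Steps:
n = -6 (n = 2*(-3) = -6)
J = -3 (J = -5 + (½)*4 = -5 + 2 = -3)
r(k) = 0 (r(k) = ½ - (-3 - 1*(-5))/4 = ½ - (-3 + 5)/4 = ½ - ¼*2 = ½ - ½ = 0)
(r(5)*(-1))*((-1 + 16) + (Q(5, -5) - L(6, -5))) = (0*(-1))*((-1 + 16) + (-4 - 1*(-5))) = 0*(15 + (-4 + 5)) = 0*(15 + 1) = 0*16 = 0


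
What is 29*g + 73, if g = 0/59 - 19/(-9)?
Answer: 1208/9 ≈ 134.22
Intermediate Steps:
g = 19/9 (g = 0*(1/59) - 19*(-1/9) = 0 + 19/9 = 19/9 ≈ 2.1111)
29*g + 73 = 29*(19/9) + 73 = 551/9 + 73 = 1208/9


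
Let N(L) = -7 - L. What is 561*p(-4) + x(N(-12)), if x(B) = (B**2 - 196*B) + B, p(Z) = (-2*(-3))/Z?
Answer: -3583/2 ≈ -1791.5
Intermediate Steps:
p(Z) = 6/Z
x(B) = B**2 - 195*B
561*p(-4) + x(N(-12)) = 561*(6/(-4)) + (-7 - 1*(-12))*(-195 + (-7 - 1*(-12))) = 561*(6*(-1/4)) + (-7 + 12)*(-195 + (-7 + 12)) = 561*(-3/2) + 5*(-195 + 5) = -1683/2 + 5*(-190) = -1683/2 - 950 = -3583/2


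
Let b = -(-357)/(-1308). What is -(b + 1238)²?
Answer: -291221043201/190096 ≈ -1.5320e+6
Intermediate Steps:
b = -119/436 (b = -(-357)*(-1)/1308 = -1*119/436 = -119/436 ≈ -0.27294)
-(b + 1238)² = -(-119/436 + 1238)² = -(539649/436)² = -1*291221043201/190096 = -291221043201/190096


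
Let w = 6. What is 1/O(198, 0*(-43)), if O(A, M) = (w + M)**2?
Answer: 1/36 ≈ 0.027778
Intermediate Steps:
O(A, M) = (6 + M)**2
1/O(198, 0*(-43)) = 1/((6 + 0*(-43))**2) = 1/((6 + 0)**2) = 1/(6**2) = 1/36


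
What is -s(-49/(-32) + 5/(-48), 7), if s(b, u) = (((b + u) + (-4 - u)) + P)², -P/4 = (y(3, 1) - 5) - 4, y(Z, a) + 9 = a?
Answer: -39450961/9216 ≈ -4280.7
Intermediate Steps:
y(Z, a) = -9 + a
P = 68 (P = -4*(((-9 + 1) - 5) - 4) = -4*((-8 - 5) - 4) = -4*(-13 - 4) = -4*(-17) = 68)
s(b, u) = (64 + b)² (s(b, u) = (((b + u) + (-4 - u)) + 68)² = ((-4 + b) + 68)² = (64 + b)²)
-s(-49/(-32) + 5/(-48), 7) = -(64 + (-49/(-32) + 5/(-48)))² = -(64 + (-49*(-1/32) + 5*(-1/48)))² = -(64 + (49/32 - 5/48))² = -(64 + 137/96)² = -(6281/96)² = -1*39450961/9216 = -39450961/9216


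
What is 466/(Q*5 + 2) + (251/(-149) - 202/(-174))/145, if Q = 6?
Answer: 437846347/30074160 ≈ 14.559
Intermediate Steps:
466/(Q*5 + 2) + (251/(-149) - 202/(-174))/145 = 466/(6*5 + 2) + (251/(-149) - 202/(-174))/145 = 466/(30 + 2) + (251*(-1/149) - 202*(-1/174))*(1/145) = 466/32 + (-251/149 + 101/87)*(1/145) = 466*(1/32) - 6788/12963*1/145 = 233/16 - 6788/1879635 = 437846347/30074160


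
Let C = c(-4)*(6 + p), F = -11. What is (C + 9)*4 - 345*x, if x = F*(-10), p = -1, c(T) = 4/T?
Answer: -37934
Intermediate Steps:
C = -5 (C = (4/(-4))*(6 - 1) = (4*(-1/4))*5 = -1*5 = -5)
x = 110 (x = -11*(-10) = 110)
(C + 9)*4 - 345*x = (-5 + 9)*4 - 345*110 = 4*4 - 37950 = 16 - 37950 = -37934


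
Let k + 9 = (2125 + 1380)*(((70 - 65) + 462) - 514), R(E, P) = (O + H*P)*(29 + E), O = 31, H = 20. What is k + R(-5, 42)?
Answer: -143840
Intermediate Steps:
R(E, P) = (29 + E)*(31 + 20*P) (R(E, P) = (31 + 20*P)*(29 + E) = (29 + E)*(31 + 20*P))
k = -164744 (k = -9 + (2125 + 1380)*(((70 - 65) + 462) - 514) = -9 + 3505*((5 + 462) - 514) = -9 + 3505*(467 - 514) = -9 + 3505*(-47) = -9 - 164735 = -164744)
k + R(-5, 42) = -164744 + (899 + 31*(-5) + 580*42 + 20*(-5)*42) = -164744 + (899 - 155 + 24360 - 4200) = -164744 + 20904 = -143840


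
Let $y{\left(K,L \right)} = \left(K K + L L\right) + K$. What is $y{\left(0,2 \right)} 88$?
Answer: $352$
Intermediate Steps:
$y{\left(K,L \right)} = K + K^{2} + L^{2}$ ($y{\left(K,L \right)} = \left(K^{2} + L^{2}\right) + K = K + K^{2} + L^{2}$)
$y{\left(0,2 \right)} 88 = \left(0 + 0^{2} + 2^{2}\right) 88 = \left(0 + 0 + 4\right) 88 = 4 \cdot 88 = 352$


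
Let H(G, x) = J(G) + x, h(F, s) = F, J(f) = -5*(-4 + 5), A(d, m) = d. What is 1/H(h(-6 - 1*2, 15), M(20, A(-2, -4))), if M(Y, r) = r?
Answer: -⅐ ≈ -0.14286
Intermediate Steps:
J(f) = -5 (J(f) = -5*1 = -5)
H(G, x) = -5 + x
1/H(h(-6 - 1*2, 15), M(20, A(-2, -4))) = 1/(-5 - 2) = 1/(-7) = -⅐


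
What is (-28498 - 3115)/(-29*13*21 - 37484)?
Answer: 31613/45401 ≈ 0.69631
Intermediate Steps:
(-28498 - 3115)/(-29*13*21 - 37484) = -31613/(-377*21 - 37484) = -31613/(-7917 - 37484) = -31613/(-45401) = -31613*(-1/45401) = 31613/45401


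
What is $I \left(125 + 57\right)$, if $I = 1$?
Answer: $182$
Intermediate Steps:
$I \left(125 + 57\right) = 1 \left(125 + 57\right) = 1 \cdot 182 = 182$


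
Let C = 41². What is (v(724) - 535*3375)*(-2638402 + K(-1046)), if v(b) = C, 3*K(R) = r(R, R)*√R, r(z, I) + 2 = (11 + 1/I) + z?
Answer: 4759529457488 + 978371734316*I*√1046/1569 ≈ 4.7595e+12 + 2.0167e+10*I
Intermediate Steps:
r(z, I) = 9 + z + 1/I (r(z, I) = -2 + ((11 + 1/I) + z) = -2 + (11 + z + 1/I) = 9 + z + 1/I)
K(R) = √R*(9 + R + 1/R)/3 (K(R) = ((9 + R + 1/R)*√R)/3 = (√R*(9 + R + 1/R))/3 = √R*(9 + R + 1/R)/3)
C = 1681
v(b) = 1681
(v(724) - 535*3375)*(-2638402 + K(-1046)) = (1681 - 535*3375)*(-2638402 + (1 - 1046*(9 - 1046))/(3*√(-1046))) = (1681 - 1805625)*(-2638402 + (-I*√1046/1046)*(1 - 1046*(-1037))/3) = -1803944*(-2638402 + (-I*√1046/1046)*(1 + 1084702)/3) = -1803944*(-2638402 + (⅓)*(-I*√1046/1046)*1084703) = -1803944*(-2638402 - 1084703*I*√1046/3138) = 4759529457488 + 978371734316*I*√1046/1569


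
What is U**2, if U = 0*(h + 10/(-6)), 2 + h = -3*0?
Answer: 0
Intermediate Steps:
h = -2 (h = -2 - 3*0 = -2 + 0 = -2)
U = 0 (U = 0*(-2 + 10/(-6)) = 0*(-2 + 10*(-1/6)) = 0*(-2 - 5/3) = 0*(-11/3) = 0)
U**2 = 0**2 = 0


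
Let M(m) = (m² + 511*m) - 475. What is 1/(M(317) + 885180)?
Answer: 1/1147181 ≈ 8.7170e-7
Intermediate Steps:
M(m) = -475 + m² + 511*m
1/(M(317) + 885180) = 1/((-475 + 317² + 511*317) + 885180) = 1/((-475 + 100489 + 161987) + 885180) = 1/(262001 + 885180) = 1/1147181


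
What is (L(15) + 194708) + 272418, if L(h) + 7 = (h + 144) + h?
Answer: 467293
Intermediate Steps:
L(h) = 137 + 2*h (L(h) = -7 + ((h + 144) + h) = -7 + ((144 + h) + h) = -7 + (144 + 2*h) = 137 + 2*h)
(L(15) + 194708) + 272418 = ((137 + 2*15) + 194708) + 272418 = ((137 + 30) + 194708) + 272418 = (167 + 194708) + 272418 = 194875 + 272418 = 467293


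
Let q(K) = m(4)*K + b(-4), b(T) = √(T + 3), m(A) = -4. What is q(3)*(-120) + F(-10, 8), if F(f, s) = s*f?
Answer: 1360 - 120*I ≈ 1360.0 - 120.0*I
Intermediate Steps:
b(T) = √(3 + T)
F(f, s) = f*s
q(K) = I - 4*K (q(K) = -4*K + √(3 - 4) = -4*K + √(-1) = -4*K + I = I - 4*K)
q(3)*(-120) + F(-10, 8) = (I - 4*3)*(-120) - 10*8 = (I - 12)*(-120) - 80 = (-12 + I)*(-120) - 80 = (1440 - 120*I) - 80 = 1360 - 120*I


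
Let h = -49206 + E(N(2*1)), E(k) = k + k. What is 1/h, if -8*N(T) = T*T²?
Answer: -1/49208 ≈ -2.0322e-5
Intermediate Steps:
N(T) = -T³/8 (N(T) = -T*T²/8 = -T³/8)
E(k) = 2*k
h = -49208 (h = -49206 + 2*(-(2*1)³/8) = -49206 + 2*(-⅛*2³) = -49206 + 2*(-⅛*8) = -49206 + 2*(-1) = -49206 - 2 = -49208)
1/h = 1/(-49208) = -1/49208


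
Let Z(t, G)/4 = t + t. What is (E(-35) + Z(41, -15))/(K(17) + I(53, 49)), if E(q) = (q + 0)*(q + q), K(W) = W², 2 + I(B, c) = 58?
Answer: 926/115 ≈ 8.0522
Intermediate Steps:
I(B, c) = 56 (I(B, c) = -2 + 58 = 56)
Z(t, G) = 8*t (Z(t, G) = 4*(t + t) = 4*(2*t) = 8*t)
E(q) = 2*q² (E(q) = q*(2*q) = 2*q²)
(E(-35) + Z(41, -15))/(K(17) + I(53, 49)) = (2*(-35)² + 8*41)/(17² + 56) = (2*1225 + 328)/(289 + 56) = (2450 + 328)/345 = 2778*(1/345) = 926/115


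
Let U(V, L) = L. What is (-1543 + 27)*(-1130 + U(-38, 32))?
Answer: 1664568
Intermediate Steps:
(-1543 + 27)*(-1130 + U(-38, 32)) = (-1543 + 27)*(-1130 + 32) = -1516*(-1098) = 1664568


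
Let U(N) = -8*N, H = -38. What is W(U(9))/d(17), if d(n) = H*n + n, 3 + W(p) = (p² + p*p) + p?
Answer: -10293/629 ≈ -16.364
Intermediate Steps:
W(p) = -3 + p + 2*p² (W(p) = -3 + ((p² + p*p) + p) = -3 + ((p² + p²) + p) = -3 + (2*p² + p) = -3 + (p + 2*p²) = -3 + p + 2*p²)
d(n) = -37*n (d(n) = -38*n + n = -37*n)
W(U(9))/d(17) = (-3 - 8*9 + 2*(-8*9)²)/((-37*17)) = (-3 - 72 + 2*(-72)²)/(-629) = (-3 - 72 + 2*5184)*(-1/629) = (-3 - 72 + 10368)*(-1/629) = 10293*(-1/629) = -10293/629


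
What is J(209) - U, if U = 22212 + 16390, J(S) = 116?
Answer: -38486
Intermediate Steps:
U = 38602
J(209) - U = 116 - 1*38602 = 116 - 38602 = -38486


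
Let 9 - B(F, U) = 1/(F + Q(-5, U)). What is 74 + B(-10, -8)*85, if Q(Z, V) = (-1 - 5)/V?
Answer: 31383/37 ≈ 848.19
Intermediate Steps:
Q(Z, V) = -6/V
B(F, U) = 9 - 1/(F - 6/U)
74 + B(-10, -8)*85 = 74 + ((-54 - 8*(-1 + 9*(-10)))/(-6 - 10*(-8)))*85 = 74 + ((-54 - 8*(-1 - 90))/(-6 + 80))*85 = 74 + ((-54 - 8*(-91))/74)*85 = 74 + ((-54 + 728)/74)*85 = 74 + ((1/74)*674)*85 = 74 + (337/37)*85 = 74 + 28645/37 = 31383/37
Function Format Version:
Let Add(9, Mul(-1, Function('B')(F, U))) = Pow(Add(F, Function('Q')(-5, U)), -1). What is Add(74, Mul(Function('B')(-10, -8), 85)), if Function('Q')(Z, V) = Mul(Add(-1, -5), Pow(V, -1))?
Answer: Rational(31383, 37) ≈ 848.19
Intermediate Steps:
Function('Q')(Z, V) = Mul(-6, Pow(V, -1))
Function('B')(F, U) = Add(9, Mul(-1, Pow(Add(F, Mul(-6, Pow(U, -1))), -1)))
Add(74, Mul(Function('B')(-10, -8), 85)) = Add(74, Mul(Mul(Pow(Add(-6, Mul(-10, -8)), -1), Add(-54, Mul(-8, Add(-1, Mul(9, -10))))), 85)) = Add(74, Mul(Mul(Pow(Add(-6, 80), -1), Add(-54, Mul(-8, Add(-1, -90)))), 85)) = Add(74, Mul(Mul(Pow(74, -1), Add(-54, Mul(-8, -91))), 85)) = Add(74, Mul(Mul(Rational(1, 74), Add(-54, 728)), 85)) = Add(74, Mul(Mul(Rational(1, 74), 674), 85)) = Add(74, Mul(Rational(337, 37), 85)) = Add(74, Rational(28645, 37)) = Rational(31383, 37)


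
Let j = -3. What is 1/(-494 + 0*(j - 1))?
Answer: -1/494 ≈ -0.0020243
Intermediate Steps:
1/(-494 + 0*(j - 1)) = 1/(-494 + 0*(-3 - 1)) = 1/(-494 + 0*(-4)) = 1/(-494 + 0) = 1/(-494) = -1/494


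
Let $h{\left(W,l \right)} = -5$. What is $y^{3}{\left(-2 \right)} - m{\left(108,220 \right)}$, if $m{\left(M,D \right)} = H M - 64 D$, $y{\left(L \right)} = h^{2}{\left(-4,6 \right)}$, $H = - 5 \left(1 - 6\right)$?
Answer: $27005$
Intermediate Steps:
$H = 25$ ($H = \left(-5\right) \left(-5\right) = 25$)
$y{\left(L \right)} = 25$ ($y{\left(L \right)} = \left(-5\right)^{2} = 25$)
$m{\left(M,D \right)} = - 64 D + 25 M$ ($m{\left(M,D \right)} = 25 M - 64 D = - 64 D + 25 M$)
$y^{3}{\left(-2 \right)} - m{\left(108,220 \right)} = 25^{3} - \left(\left(-64\right) 220 + 25 \cdot 108\right) = 15625 - \left(-14080 + 2700\right) = 15625 - -11380 = 15625 + 11380 = 27005$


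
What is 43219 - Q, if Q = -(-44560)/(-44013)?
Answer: 1902242407/44013 ≈ 43220.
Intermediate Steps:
Q = -44560/44013 (Q = -(-44560)*(-1)/44013 = -1*44560/44013 = -44560/44013 ≈ -1.0124)
43219 - Q = 43219 - 1*(-44560/44013) = 43219 + 44560/44013 = 1902242407/44013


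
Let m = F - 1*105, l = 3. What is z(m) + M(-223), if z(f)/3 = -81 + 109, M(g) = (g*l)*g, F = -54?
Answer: 149271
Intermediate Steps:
M(g) = 3*g² (M(g) = (g*3)*g = (3*g)*g = 3*g²)
m = -159 (m = -54 - 1*105 = -54 - 105 = -159)
z(f) = 84 (z(f) = 3*(-81 + 109) = 3*28 = 84)
z(m) + M(-223) = 84 + 3*(-223)² = 84 + 3*49729 = 84 + 149187 = 149271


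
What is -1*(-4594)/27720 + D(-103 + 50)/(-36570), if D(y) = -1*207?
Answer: 125899/734580 ≈ 0.17139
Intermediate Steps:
D(y) = -207
-1*(-4594)/27720 + D(-103 + 50)/(-36570) = -1*(-4594)/27720 - 207/(-36570) = 4594*(1/27720) - 207*(-1/36570) = 2297/13860 + 3/530 = 125899/734580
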